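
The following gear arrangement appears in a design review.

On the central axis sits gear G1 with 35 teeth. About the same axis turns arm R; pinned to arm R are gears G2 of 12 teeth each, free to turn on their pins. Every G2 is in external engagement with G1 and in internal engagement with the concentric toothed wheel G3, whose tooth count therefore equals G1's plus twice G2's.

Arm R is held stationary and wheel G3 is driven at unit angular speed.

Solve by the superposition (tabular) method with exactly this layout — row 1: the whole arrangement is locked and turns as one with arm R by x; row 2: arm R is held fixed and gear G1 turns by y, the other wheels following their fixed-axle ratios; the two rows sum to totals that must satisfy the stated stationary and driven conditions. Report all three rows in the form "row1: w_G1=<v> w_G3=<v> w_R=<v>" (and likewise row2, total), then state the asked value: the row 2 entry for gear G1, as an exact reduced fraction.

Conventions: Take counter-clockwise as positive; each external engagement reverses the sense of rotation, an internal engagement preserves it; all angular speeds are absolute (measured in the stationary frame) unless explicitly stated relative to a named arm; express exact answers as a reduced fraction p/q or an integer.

class = planetary set [G3 = 35+2·12 = 59; Willis about the carrier]
superposition row 1 [locked train]: every member turns x
row 2 — arm fixed, fixed-axis ratios: sun y, ring −(35/59)·y, arm 0
boundary: total ω_arm = x = 0 and total ω_ring = x − (35/59)·y = 1  ⇒  y = -59/35, x = 0
row 2 ring = −(35/59)·(-59/35) = 1
totals (row 1 + row 2): sun 0 + (-59/35) = -59/35, ring 0 + 1 = 1, arm 0 + 0 = 0
asked cell (row2, sun) = -59/35

row1: w_G1=0 w_G3=0 w_R=0
row2: w_G1=-59/35 w_G3=1 w_R=0
total: w_G1=-59/35 w_G3=1 w_R=0
asked value: -59/35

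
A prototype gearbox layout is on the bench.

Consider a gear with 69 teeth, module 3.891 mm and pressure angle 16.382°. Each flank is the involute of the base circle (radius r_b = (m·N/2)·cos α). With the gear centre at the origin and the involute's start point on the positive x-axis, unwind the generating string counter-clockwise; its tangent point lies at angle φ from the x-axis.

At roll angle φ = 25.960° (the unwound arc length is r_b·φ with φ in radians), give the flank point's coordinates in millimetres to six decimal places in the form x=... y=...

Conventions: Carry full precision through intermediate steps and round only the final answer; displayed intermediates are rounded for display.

topology: single-mesh involute geometry — m = 3.891, N = 69
pitch radius r_p = m·N/2 = 3.891·69/2 = 134.239500
base radius r_b = r_p·cos α = 134.239500·cos 16.382° = 128.789729
roll angle φ = 25.960° = 0.45308747 rad
x = r_b·(cos φ + φ·sin φ) = 141.338484
y = r_b·(sin φ − φ·cos φ) = 3.911689

x=141.338484 y=3.911689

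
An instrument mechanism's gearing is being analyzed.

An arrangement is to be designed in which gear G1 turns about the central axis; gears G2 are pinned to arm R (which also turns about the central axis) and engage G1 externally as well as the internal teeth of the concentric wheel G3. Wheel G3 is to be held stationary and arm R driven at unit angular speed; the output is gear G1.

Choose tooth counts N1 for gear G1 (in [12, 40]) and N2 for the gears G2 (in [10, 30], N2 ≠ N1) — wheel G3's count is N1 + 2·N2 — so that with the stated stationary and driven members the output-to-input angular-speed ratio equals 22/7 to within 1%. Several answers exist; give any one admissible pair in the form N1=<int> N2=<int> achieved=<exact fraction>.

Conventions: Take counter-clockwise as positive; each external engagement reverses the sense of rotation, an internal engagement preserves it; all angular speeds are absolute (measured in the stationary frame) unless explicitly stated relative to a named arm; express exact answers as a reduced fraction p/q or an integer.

class = planetary set [ratio 22/7 wanted; Willis about the carrier]
Willis with ω_ring = 0: ω_sun/ω_arm = (N1+N3)/N1; set equal to 22/7  ⇒  N3/N1 = 22/7 − 1 = 15/7
N3 = N1 + 2·N2  ⇒  N2/N1 = (N3/N1 − 1)/2 = (15/7 − 1)/2 = 4/7
smallest multiple with N1 ≥ 12 and N2 ≥ 10: k = 3  ⇒  N1 = 3·7 = 21, N2 = 3·4 = 12 (N1 ≤ 40, N2 ≤ 30, N2 ≠ N1 ✓), N3 = 21 + 2·12 = 45
check: (N1+N3)/N1 with N1 = 21, N3 = 45 gives 22/7; |achieved − target| = 0 ≤ 11/350 ✓

N1=21 N2=12 achieved=22/7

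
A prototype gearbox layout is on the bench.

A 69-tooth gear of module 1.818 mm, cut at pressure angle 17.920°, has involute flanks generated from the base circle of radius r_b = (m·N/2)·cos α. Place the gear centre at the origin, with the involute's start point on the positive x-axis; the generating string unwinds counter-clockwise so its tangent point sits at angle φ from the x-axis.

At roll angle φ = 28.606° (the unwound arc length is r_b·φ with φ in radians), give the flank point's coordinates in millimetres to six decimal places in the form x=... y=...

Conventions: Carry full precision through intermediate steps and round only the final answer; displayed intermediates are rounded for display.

x=66.659061 y=2.414536

single-mesh involute tooth geometry (69T wheel at module 1.818)
pitch radius r_p = m·N/2 = 1.818·69/2 = 62.721000
base radius r_b = r_p·cos α = 62.721000·cos 17.920° = 59.678220
roll angle φ = 28.606° = 0.49926889 rad
x = r_b·(cos φ + φ·sin φ) = 66.659061
y = r_b·(sin φ − φ·cos φ) = 2.414536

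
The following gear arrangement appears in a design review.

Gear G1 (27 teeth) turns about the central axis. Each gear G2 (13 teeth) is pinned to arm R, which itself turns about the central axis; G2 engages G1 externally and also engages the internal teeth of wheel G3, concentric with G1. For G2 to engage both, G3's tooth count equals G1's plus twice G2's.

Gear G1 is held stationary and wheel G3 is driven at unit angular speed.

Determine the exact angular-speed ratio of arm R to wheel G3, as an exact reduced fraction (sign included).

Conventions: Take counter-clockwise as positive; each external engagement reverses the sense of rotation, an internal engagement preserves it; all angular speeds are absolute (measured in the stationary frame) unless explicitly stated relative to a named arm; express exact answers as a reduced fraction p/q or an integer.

53/80

topology: planetary set — G1 27T / G2 13T / G3 53T, arm = carrier (Willis)
ring teeth: 27 + 2·13 = 53
27(ω_sun−ω_arm) = −53(ω_ring−ω_arm),  ω_sun = 0, ω_ring = 1
27(0−ω_arm) = −53(1−ω_arm)  ⇒  80·ω_arm = 53  ⇒  ω_arm = 53/80
ω_out/ω_in = 53/80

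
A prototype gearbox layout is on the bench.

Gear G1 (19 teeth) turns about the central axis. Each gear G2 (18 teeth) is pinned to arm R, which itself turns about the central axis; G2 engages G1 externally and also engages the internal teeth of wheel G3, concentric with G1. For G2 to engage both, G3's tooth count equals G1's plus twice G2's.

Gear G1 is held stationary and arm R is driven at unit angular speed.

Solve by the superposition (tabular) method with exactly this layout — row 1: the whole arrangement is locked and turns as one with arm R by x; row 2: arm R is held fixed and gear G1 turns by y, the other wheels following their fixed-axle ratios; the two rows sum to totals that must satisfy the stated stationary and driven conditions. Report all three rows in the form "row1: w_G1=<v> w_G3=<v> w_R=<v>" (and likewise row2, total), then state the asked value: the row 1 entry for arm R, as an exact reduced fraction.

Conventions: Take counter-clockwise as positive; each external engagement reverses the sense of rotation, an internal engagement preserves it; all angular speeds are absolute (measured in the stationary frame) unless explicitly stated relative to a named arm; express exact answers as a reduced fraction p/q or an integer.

class = planetary set [G3 = 19+2·18 = 55; Willis about the carrier]
row 1: whole set turns with the arm by x
row 2 — arm fixed, fixed-axis ratios: sun y, ring −(19/55)·y, arm 0
boundary: total ω_sun = x + y = 0 and total ω_arm = x = 1  ⇒  y = -1, x = 1
row 2 ring = −(19/55)·(-1) = 19/55
totals (row 1 + row 2): sun 1 + (-1) = 0, ring 1 + 19/55 = 74/55, arm 1 + 0 = 1
asked cell (row1, arm) = 1

row1: w_G1=1 w_G3=1 w_R=1
row2: w_G1=-1 w_G3=19/55 w_R=0
total: w_G1=0 w_G3=74/55 w_R=1
asked value: 1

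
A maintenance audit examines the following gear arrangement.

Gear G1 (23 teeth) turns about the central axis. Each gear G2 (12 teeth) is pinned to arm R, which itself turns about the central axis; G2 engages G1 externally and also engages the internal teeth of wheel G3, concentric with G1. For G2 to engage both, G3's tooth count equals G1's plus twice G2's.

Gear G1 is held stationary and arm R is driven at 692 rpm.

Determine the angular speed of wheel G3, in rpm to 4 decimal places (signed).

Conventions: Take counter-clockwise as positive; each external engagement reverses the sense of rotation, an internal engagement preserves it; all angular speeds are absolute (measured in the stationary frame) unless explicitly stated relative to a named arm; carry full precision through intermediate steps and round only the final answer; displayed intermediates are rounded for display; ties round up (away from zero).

planetary set (23T centre, 12T on arm, 47T internal) — Willis relation
normalise by the input: solve with ω_arm = 1, then scale by 692 rpm
ring teeth: 23 + 2·12 = 47
23(ω_sun−ω_arm) = −47(ω_ring−ω_arm),  ω_sun = 0, ω_arm = 1
ω_ring = 1 − (23/47)(0−1) = 70/47
scale: ω_ring = 70/47 × 692 rpm = +1030.6383 rpm

+1030.6383 rpm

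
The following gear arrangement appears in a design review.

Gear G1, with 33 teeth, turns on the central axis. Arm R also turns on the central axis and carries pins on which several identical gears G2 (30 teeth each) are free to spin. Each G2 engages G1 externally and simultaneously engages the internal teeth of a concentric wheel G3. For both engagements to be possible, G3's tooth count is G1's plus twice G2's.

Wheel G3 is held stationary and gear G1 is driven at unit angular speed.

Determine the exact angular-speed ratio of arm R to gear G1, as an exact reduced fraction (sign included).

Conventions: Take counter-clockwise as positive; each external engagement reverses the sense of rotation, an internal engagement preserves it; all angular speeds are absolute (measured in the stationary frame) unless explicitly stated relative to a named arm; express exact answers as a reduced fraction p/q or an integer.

11/42

planetary set (33T centre, 30T on arm, 93T internal) — Willis relation
ring teeth: 33 + 2·30 = 93
33(ω_sun−ω_arm) = −93(ω_ring−ω_arm),  ω_ring = 0, ω_sun = 1
33(1−ω_arm) = −93(0−ω_arm)  ⇒  126·ω_arm = 33  ⇒  ω_arm = 11/42
ω_out/ω_in = 11/42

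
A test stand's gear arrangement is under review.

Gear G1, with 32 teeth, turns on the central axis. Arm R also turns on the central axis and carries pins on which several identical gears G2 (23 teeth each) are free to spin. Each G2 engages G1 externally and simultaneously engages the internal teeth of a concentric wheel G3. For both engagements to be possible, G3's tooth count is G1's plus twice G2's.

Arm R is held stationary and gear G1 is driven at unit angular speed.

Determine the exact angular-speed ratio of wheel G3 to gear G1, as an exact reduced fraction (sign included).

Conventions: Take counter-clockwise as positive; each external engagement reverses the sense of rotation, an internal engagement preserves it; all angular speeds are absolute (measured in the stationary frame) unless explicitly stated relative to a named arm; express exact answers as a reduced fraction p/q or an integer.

-16/39

recognized (axles ride arm R): planetary set, 32/23/78 teeth
ring teeth: 32 + 2·23 = 78
32(ω_sun−ω_arm) = −78(ω_ring−ω_arm),  ω_arm = 0, ω_sun = 1
ω_ring = 0 − (32/78)(1−0) = -16/39
ω_out/ω_in = -16/39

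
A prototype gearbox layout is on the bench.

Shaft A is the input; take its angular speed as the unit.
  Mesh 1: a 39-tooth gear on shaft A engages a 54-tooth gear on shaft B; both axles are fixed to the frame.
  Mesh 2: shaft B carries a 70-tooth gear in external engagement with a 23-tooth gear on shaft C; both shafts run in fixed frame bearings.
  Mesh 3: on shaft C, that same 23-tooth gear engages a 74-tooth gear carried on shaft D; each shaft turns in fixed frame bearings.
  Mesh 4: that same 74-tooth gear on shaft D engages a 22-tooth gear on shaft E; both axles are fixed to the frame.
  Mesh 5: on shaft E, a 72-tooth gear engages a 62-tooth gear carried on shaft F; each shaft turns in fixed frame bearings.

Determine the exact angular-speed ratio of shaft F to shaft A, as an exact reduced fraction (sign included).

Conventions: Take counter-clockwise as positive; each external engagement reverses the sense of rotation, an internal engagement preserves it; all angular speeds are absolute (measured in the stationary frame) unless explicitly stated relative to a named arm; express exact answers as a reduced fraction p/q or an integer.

-910/341

class = fixed-axis compound train [5 meshes; 5 ratios multiply, 5 sense flips]
mesh 1 [39T→54T]: running ratio 13/18, sense −
mesh 2 [70T→23T]: running ratio 455/207, sense +
mesh 3 [23T→74T]: running ratio 455/666, sense −
mesh 4 [74T→22T]: running ratio 455/198, sense +
mesh 5 [72T→62T]: running ratio 910/341, sense −
ω_out/ω_in = -910/341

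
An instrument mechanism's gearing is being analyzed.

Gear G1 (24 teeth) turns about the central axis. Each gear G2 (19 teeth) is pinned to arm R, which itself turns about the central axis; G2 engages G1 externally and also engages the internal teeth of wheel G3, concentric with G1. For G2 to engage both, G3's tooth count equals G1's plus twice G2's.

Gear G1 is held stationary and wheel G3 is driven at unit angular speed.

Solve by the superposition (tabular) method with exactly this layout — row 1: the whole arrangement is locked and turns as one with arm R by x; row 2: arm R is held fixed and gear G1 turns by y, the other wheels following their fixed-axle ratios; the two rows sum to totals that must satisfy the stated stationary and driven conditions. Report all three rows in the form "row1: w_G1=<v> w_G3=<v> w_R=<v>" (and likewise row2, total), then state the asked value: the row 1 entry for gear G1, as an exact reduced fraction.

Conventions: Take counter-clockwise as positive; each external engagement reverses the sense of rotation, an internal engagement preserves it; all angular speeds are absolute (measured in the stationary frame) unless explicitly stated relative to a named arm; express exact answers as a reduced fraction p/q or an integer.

row1: w_G1=31/43 w_G3=31/43 w_R=31/43
row2: w_G1=-31/43 w_G3=12/43 w_R=0
total: w_G1=0 w_G3=1 w_R=31/43
asked value: 31/43

recognized (axles ride arm R): planetary set, 24/19/62 teeth
row 1: whole set turns with the arm by x
row 2 (arm held, sun turns y): ω_ring = −(24/62)·y, ω_arm = 0
boundary: total ω_sun = x + y = 0 and total ω_ring = x − (24/62)·y = 1  ⇒  y = -31/43, x = 31/43
row 2 ring = −(24/62)·(-31/43) = 12/43
totals (row 1 + row 2): sun 31/43 + (-31/43) = 0, ring 31/43 + 12/43 = 1, arm 31/43 + 0 = 31/43
asked cell (row1, sun) = 31/43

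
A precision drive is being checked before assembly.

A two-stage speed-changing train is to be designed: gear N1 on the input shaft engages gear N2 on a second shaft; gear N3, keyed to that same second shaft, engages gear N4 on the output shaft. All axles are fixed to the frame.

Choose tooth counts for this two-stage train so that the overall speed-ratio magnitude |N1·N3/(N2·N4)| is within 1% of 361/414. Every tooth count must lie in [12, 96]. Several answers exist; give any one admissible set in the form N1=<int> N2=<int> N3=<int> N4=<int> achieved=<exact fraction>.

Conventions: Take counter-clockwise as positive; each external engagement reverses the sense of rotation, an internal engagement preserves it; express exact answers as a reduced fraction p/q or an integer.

topology: fixed-axis compound train — 2 stages, target 361/414
target = 361/414 in lowest terms: an exact hit needs N1·N3 = k·361 and N2·N4 = k·414 for one integer k, every count in [12, 96]; additionally prefer no 1:1 stage (N1 ≠ N2, N3 ≠ N4)
k = 1: N1·N3 = 361 = 19·19, N2·N4 = 414 = 18·23
achieved = 19·19/(18·23) = 361/414; |achieved − target| = 0 ≤ 361/41400 ✓

N1=19 N2=18 N3=19 N4=23 achieved=361/414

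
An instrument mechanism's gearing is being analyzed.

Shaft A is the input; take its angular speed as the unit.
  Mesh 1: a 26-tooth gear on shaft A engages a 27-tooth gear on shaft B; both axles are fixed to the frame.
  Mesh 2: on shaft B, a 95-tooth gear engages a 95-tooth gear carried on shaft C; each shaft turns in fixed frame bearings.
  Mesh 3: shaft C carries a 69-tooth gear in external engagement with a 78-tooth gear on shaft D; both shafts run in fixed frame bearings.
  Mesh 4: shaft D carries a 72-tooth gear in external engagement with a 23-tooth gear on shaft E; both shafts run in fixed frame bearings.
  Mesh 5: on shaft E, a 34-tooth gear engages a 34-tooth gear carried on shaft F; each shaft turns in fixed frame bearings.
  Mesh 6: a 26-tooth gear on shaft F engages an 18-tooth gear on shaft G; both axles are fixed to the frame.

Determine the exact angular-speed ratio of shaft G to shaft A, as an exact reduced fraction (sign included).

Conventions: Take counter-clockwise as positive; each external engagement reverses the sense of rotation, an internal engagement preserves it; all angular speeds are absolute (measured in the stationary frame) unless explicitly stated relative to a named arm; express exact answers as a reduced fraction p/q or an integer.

104/27

class = fixed-axis compound train [6 meshes; 6 ratios multiply, 6 sense flips]
mesh 1 [26T→27T]: running ratio 26/27, sense −
mesh 2 [95T→95T]: running ratio 26/27, sense +
mesh 3 [69T→78T]: running ratio 23/27, sense −
mesh 4 [72T→23T]: running ratio 8/3, sense +
mesh 5 [34T→34T]: running ratio 8/3, sense −
mesh 6 [26T→18T]: running ratio 104/27, sense +
ω_out/ω_in = 104/27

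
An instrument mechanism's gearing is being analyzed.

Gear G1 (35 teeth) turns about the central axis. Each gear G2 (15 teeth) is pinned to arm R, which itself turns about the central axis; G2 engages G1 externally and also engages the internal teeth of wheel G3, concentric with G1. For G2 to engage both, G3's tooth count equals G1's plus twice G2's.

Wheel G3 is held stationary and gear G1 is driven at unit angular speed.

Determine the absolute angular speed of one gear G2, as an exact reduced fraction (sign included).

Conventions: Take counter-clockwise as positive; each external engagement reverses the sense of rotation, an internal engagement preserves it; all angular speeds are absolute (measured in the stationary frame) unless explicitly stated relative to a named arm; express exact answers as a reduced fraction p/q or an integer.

class = planetary set [G3 = 35+2·15 = 65; Willis about the carrier]
ring teeth: 35 + 2·15 = 65
35(ω_sun−ω_arm) = −65(ω_ring−ω_arm),  ω_ring = 0, ω_sun = 1
35(1−ω_arm) = −65(0−ω_arm)  ⇒  100·ω_arm = 35  ⇒  ω_arm = 7/20
sun–planet mesh: 35·(1−7/20) = −15·(ω_p−ω_arm)  ⇒  ω_p−ω_arm = -91/60
ω_p = 7/20 − 91/60 = -7/6
exact speed ratio = -7/6

-7/6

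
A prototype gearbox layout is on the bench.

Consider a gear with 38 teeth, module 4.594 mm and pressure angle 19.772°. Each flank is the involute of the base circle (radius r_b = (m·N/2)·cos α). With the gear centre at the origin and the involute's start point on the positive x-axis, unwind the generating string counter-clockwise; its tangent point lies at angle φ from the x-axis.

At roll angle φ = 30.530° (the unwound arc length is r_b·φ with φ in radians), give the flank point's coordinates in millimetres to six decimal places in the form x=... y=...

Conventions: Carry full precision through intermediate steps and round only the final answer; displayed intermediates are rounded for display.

x=92.986353 y=4.025923

single-mesh involute tooth geometry (38T wheel at module 4.594)
pitch radius r_p = m·N/2 = 4.594·38/2 = 87.286000
base radius r_b = r_p·cos α = 87.286000·cos 19.772° = 82.140158
roll angle φ = 30.530° = 0.53284902 rad
x = r_b·(cos φ + φ·sin φ) = 92.986353
y = r_b·(sin φ − φ·cos φ) = 4.025923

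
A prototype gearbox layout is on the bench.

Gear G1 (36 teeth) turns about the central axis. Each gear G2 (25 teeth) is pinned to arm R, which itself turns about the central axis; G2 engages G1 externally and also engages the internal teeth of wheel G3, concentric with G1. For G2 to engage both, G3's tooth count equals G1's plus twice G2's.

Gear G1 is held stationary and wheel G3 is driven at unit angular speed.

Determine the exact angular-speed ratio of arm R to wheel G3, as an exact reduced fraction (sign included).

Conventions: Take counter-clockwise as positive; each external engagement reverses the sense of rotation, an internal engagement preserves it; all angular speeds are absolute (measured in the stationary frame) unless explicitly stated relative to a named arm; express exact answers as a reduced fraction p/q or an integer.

planetary set (36T centre, 25T on arm, 86T internal) — Willis relation
ring teeth: 36 + 2·25 = 86
36(ω_sun−ω_arm) = −86(ω_ring−ω_arm),  ω_sun = 0, ω_ring = 1
36(0−ω_arm) = −86(1−ω_arm)  ⇒  122·ω_arm = 86  ⇒  ω_arm = 43/61
ω_out/ω_in = 43/61

43/61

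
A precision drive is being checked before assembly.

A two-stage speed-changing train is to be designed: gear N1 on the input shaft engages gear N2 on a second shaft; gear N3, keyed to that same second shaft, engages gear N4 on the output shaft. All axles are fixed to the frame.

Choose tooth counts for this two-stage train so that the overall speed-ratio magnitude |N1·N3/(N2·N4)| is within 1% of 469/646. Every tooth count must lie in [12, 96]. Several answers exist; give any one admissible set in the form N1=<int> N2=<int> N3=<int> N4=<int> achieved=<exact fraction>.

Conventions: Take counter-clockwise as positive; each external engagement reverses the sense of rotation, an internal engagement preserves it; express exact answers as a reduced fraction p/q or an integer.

class = fixed-axis compound train [2-stage, 469/646 wanted]
target = 469/646 in lowest terms: an exact hit needs N1·N3 = k·469 and N2·N4 = k·646 for one integer k, every count in [12, 96]; additionally prefer no 1:1 stage (N1 ≠ N2, N3 ≠ N4)
k = 1: no 1:1-free in-range split of k·469 and k·646 into factor pairs; take k = 2
k = 2: N1·N3 = 938 = 14·67, N2·N4 = 1292 = 17·76
achieved = 14·67/(17·76) = 469/646; |achieved − target| = 0 ≤ 469/64600 ✓

N1=14 N2=17 N3=67 N4=76 achieved=469/646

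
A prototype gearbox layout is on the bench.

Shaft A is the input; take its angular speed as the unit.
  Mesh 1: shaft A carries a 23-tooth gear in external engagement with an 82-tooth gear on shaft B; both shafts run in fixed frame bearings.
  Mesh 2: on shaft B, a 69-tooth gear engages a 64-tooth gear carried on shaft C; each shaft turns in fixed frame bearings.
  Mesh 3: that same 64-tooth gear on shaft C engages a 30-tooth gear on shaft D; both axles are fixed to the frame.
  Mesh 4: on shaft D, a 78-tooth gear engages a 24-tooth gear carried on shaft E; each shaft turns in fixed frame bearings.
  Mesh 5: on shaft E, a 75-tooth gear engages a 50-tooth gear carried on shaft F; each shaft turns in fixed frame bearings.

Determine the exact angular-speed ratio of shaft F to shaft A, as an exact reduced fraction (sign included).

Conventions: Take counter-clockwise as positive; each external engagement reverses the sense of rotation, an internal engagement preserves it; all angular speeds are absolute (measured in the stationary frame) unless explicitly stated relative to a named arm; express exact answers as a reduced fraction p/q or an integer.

-20631/6560

class = fixed-axis compound train [5 meshes; 5 ratios multiply, 5 sense flips]
mesh 1 [23T→82T]: running ratio 23/82, sense −
mesh 2 [69T→64T]: running ratio 1587/5248, sense +
mesh 3 [64T→30T]: running ratio 529/820, sense −
mesh 4 [78T→24T]: running ratio 6877/3280, sense +
mesh 5 [75T→50T]: running ratio 20631/6560, sense −
ω_out/ω_in = -20631/6560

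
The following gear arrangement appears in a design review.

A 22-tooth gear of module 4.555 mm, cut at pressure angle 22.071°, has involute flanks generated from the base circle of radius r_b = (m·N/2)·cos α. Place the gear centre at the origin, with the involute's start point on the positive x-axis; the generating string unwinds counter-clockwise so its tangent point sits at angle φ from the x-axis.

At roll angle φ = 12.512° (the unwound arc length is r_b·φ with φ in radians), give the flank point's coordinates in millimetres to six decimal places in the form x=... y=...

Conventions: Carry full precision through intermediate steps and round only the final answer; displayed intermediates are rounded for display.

x=47.527240 y=0.160416

topology: single-mesh involute geometry — m = 4.555, N = 22
pitch radius r_p = m·N/2 = 4.555·22/2 = 50.105000
base radius r_b = r_p·cos α = 50.105000·cos 22.071° = 46.433252
roll angle φ = 12.512° = 0.21837560 rad
x = r_b·(cos φ + φ·sin φ) = 47.527240
y = r_b·(sin φ − φ·cos φ) = 0.160416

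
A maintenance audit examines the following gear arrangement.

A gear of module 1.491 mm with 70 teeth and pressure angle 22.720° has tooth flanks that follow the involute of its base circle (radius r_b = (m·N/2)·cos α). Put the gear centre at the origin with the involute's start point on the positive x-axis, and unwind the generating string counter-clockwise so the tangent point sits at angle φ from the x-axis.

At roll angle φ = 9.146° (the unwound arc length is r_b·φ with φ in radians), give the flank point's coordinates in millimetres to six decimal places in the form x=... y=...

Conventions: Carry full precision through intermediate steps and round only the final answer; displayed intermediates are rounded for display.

single-mesh involute tooth geometry (70T wheel at module 1.491)
pitch radius r_p = m·N/2 = 1.491·70/2 = 52.185000
base radius r_b = r_p·cos α = 52.185000·cos 22.720° = 48.135618
roll angle φ = 9.146° = 0.15962781 rad
x = r_b·(cos φ + φ·sin φ) = 48.744989
y = r_b·(sin φ − φ·cos φ) = 0.065097

x=48.744989 y=0.065097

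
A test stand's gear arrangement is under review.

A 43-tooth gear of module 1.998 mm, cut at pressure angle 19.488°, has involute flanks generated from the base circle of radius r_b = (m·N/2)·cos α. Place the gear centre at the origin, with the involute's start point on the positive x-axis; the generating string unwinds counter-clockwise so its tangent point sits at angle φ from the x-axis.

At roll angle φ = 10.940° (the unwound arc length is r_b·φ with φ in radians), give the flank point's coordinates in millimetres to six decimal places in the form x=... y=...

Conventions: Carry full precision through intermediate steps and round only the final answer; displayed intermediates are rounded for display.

x=41.227535 y=0.093625

single-mesh involute tooth geometry (43T wheel at module 1.998)
pitch radius r_p = m·N/2 = 1.998·43/2 = 42.957000
base radius r_b = r_p·cos α = 42.957000·cos 19.488° = 40.496053
roll angle φ = 10.940° = 0.19093902 rad
x = r_b·(cos φ + φ·sin φ) = 41.227535
y = r_b·(sin φ − φ·cos φ) = 0.093625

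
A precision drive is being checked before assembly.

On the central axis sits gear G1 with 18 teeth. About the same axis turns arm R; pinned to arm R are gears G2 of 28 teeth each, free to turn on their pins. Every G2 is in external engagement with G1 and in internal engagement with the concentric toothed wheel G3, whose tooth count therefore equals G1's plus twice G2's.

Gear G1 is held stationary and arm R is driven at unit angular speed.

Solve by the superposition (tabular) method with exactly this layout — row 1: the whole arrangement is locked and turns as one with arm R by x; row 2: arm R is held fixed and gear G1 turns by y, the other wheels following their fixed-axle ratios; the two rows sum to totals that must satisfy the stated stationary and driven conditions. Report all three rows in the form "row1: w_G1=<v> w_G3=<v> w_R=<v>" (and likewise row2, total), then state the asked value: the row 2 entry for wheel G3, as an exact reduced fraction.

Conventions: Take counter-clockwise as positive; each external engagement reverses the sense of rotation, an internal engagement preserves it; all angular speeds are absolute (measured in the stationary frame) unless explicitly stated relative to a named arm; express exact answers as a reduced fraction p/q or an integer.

row1: w_G1=1 w_G3=1 w_R=1
row2: w_G1=-1 w_G3=9/37 w_R=0
total: w_G1=0 w_G3=46/37 w_R=1
asked value: 9/37

recognized (axles ride arm R): planetary set, 18/28/74 teeth
superposition row 1 [locked train]: every member turns x
row 2 — arm fixed, fixed-axis ratios: sun y, ring −(18/74)·y, arm 0
boundary: total ω_sun = x + y = 0 and total ω_arm = x = 1  ⇒  y = -1, x = 1
row 2 ring = −(18/74)·(-1) = 9/37
totals (row 1 + row 2): sun 1 + (-1) = 0, ring 1 + 9/37 = 46/37, arm 1 + 0 = 1
asked cell (row2, ring) = 9/37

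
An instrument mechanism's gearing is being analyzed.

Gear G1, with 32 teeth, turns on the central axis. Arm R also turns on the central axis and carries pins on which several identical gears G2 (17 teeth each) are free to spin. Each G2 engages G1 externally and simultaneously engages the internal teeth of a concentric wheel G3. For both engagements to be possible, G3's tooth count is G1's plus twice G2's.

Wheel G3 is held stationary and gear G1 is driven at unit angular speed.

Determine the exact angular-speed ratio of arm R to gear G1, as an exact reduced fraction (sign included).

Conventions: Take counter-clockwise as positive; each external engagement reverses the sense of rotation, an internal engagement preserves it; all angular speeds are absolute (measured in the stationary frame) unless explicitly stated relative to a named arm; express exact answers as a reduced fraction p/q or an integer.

16/49

topology: planetary set — G1 32T / G2 17T / G3 66T, arm = carrier (Willis)
ring teeth: 32 + 2·17 = 66
32(ω_sun−ω_arm) = −66(ω_ring−ω_arm),  ω_ring = 0, ω_sun = 1
32(1−ω_arm) = −66(0−ω_arm)  ⇒  98·ω_arm = 32  ⇒  ω_arm = 16/49
ω_out/ω_in = 16/49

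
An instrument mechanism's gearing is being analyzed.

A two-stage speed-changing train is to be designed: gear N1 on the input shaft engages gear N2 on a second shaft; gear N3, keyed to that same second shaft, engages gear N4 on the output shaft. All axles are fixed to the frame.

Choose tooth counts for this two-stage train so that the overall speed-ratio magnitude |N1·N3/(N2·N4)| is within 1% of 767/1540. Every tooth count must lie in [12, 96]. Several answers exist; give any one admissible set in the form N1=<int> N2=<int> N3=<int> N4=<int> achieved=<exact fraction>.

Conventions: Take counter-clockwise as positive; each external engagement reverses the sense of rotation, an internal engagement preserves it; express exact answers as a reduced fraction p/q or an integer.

N1=13 N2=20 N3=59 N4=77 achieved=767/1540

topology: fixed-axis compound train — 2 stages, target 767/1540
target = 767/1540 in lowest terms: an exact hit needs N1·N3 = k·767 and N2·N4 = k·1540 for one integer k, every count in [12, 96]; additionally prefer no 1:1 stage (N1 ≠ N2, N3 ≠ N4)
k = 1: N1·N3 = 767 = 13·59, N2·N4 = 1540 = 20·77
achieved = 13·59/(20·77) = 767/1540; |achieved − target| = 0 ≤ 767/154000 ✓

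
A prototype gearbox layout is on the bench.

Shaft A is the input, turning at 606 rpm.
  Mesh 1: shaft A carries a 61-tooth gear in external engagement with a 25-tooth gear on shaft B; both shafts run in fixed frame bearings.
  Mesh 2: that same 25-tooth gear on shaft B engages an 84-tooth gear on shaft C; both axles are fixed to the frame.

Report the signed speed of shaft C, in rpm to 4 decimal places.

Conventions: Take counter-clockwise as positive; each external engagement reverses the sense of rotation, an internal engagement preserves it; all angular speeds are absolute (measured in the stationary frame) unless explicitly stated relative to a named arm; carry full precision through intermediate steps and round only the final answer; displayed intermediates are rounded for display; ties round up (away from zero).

+440.0714 rpm

topology: fixed-axis compound train — 2 meshes, A→C
mesh 1 [61T→25T]: ω = 606.0000×61/25 = 1478.6400 rpm, sense flips to −
mesh 2 [25T→84T]: ω = 1478.6400×25/84 = 440.0714 rpm, sense flips to +
signed output speed = +440.0714 rpm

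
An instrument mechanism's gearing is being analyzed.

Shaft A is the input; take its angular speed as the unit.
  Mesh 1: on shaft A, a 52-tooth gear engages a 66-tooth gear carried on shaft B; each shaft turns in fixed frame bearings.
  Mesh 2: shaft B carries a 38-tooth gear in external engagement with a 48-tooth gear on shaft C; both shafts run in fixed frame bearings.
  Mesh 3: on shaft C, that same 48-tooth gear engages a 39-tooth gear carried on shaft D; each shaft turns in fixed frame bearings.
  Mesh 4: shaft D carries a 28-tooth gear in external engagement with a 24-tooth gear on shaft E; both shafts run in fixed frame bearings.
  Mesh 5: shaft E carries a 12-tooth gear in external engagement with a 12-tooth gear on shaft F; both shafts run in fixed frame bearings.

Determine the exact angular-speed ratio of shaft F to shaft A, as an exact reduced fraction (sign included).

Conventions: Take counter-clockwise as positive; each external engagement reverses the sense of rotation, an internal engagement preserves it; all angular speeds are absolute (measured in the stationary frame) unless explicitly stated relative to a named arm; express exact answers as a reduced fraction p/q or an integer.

class = fixed-axis compound train [5 meshes; 5 ratios multiply, 5 sense flips]
mesh 1 [52T→66T]: running ratio 26/33, sense −
mesh 2 [38T→48T]: running ratio 247/396, sense +
mesh 3 [48T→39T]: running ratio 76/99, sense −
mesh 4 [28T→24T]: running ratio 266/297, sense +
mesh 5 [12T→12T]: running ratio 266/297, sense −
ω_out/ω_in = -266/297

-266/297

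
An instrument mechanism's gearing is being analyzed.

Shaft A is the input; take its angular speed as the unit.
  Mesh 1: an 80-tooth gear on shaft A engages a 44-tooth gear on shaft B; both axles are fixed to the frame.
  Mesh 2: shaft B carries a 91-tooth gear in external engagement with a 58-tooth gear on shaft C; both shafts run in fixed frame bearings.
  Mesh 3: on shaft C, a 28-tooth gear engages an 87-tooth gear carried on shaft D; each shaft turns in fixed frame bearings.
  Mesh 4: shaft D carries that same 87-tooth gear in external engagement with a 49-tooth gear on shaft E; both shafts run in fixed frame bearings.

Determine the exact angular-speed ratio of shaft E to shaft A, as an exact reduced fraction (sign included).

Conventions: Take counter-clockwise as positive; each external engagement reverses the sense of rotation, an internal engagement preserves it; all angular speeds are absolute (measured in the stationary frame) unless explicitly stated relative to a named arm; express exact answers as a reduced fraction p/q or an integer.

class = fixed-axis compound train [4 meshes; 4 ratios multiply, 4 sense flips]
mesh 1 [80T→44T]: running ratio 20/11, sense −
mesh 2 [91T→58T]: running ratio 910/319, sense +
mesh 3 [28T→87T]: running ratio 25480/27753, sense −
mesh 4 [87T→49T]: running ratio 520/319, sense +
ω_out/ω_in = 520/319

520/319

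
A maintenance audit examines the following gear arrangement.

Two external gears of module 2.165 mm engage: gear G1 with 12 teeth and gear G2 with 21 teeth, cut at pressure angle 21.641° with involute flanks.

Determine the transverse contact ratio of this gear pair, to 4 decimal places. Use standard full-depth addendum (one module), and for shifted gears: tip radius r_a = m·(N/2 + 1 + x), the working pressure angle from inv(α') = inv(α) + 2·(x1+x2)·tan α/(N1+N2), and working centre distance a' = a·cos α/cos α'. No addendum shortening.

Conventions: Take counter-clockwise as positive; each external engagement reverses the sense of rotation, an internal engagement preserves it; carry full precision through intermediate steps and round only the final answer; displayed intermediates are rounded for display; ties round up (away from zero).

1.4478

class = single-mesh tooth geometry [involute pair 12T × 21T, m = 2.165]
base radii: r_b1 = 12.074372, r_b2 = 21.130150
tip radii: r_a1 = 15.155000, r_a2 = 24.897500
no profile shift: α' = α, a' = a
action lengths: √(r_a1²−r_b1²) = 9.158798, √(r_a2²−r_b2²) = 13.168229
base pitch p_b = π·m·cos α = 6.322126
CR = (9.158798 + 13.168229 − 35.722500·sin 21.64100°)/6.322126 = 1.447762
contact ratio ≈ 1.4478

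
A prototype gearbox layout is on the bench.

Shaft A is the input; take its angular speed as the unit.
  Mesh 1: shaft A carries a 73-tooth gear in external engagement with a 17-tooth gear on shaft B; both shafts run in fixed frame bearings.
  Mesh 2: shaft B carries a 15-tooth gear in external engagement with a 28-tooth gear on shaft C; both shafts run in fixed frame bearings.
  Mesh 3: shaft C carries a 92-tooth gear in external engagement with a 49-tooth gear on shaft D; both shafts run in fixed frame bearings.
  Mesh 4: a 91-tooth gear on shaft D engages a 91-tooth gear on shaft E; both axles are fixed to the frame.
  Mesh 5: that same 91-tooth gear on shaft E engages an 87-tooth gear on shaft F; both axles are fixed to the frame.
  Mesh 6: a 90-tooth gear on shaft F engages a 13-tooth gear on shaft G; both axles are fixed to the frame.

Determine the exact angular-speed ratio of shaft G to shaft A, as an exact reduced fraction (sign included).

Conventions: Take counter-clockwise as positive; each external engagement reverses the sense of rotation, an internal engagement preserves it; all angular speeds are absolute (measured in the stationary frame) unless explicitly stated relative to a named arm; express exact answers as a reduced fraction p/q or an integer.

755550/24157

class = fixed-axis compound train [6 meshes; 6 ratios multiply, 6 sense flips]
mesh 1 [73T→17T]: running ratio 73/17, sense −
mesh 2 [15T→28T]: running ratio 1095/476, sense +
mesh 3 [92T→49T]: running ratio 25185/5831, sense −
mesh 4 [91T→91T]: running ratio 25185/5831, sense +
mesh 5 [91T→87T]: running ratio 109135/24157, sense −
mesh 6 [90T→13T]: running ratio 755550/24157, sense +
ω_out/ω_in = 755550/24157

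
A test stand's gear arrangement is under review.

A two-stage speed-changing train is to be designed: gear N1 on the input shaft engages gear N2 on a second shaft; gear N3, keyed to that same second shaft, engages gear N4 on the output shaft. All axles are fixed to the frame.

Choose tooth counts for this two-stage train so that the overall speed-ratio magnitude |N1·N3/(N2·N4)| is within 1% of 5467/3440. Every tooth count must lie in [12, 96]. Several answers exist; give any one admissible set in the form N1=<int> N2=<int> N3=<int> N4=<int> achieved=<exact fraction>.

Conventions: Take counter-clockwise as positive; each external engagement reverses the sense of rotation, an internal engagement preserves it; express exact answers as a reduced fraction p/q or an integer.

2-stage fixed-axis compound train for ratio 5467/3440
target = 5467/3440 in lowest terms: an exact hit needs N1·N3 = k·5467 and N2·N4 = k·3440 for one integer k, every count in [12, 96]; additionally prefer no 1:1 stage (N1 ≠ N2, N3 ≠ N4)
k = 1: N1·N3 = 5467 = 71·77, N2·N4 = 3440 = 40·86
achieved = 71·77/(40·86) = 5467/3440; |achieved − target| = 0 ≤ 5467/344000 ✓

N1=71 N2=40 N3=77 N4=86 achieved=5467/3440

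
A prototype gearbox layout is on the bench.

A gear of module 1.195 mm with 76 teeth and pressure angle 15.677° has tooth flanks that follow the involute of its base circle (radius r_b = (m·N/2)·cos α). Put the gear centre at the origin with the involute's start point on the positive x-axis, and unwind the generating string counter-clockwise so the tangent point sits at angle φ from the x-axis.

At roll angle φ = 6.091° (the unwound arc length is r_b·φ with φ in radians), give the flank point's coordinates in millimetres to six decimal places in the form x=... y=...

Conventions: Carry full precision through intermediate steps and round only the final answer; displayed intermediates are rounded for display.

topology: single-mesh involute geometry — m = 1.195, N = 76
pitch radius r_p = m·N/2 = 1.195·76/2 = 45.410000
base radius r_b = r_p·cos α = 45.410000·cos 15.677° = 43.720761
roll angle φ = 6.091° = 0.10630800 rad
x = r_b·(cos φ + φ·sin φ) = 43.967117
y = r_b·(sin φ − φ·cos φ) = 0.017489

x=43.967117 y=0.017489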